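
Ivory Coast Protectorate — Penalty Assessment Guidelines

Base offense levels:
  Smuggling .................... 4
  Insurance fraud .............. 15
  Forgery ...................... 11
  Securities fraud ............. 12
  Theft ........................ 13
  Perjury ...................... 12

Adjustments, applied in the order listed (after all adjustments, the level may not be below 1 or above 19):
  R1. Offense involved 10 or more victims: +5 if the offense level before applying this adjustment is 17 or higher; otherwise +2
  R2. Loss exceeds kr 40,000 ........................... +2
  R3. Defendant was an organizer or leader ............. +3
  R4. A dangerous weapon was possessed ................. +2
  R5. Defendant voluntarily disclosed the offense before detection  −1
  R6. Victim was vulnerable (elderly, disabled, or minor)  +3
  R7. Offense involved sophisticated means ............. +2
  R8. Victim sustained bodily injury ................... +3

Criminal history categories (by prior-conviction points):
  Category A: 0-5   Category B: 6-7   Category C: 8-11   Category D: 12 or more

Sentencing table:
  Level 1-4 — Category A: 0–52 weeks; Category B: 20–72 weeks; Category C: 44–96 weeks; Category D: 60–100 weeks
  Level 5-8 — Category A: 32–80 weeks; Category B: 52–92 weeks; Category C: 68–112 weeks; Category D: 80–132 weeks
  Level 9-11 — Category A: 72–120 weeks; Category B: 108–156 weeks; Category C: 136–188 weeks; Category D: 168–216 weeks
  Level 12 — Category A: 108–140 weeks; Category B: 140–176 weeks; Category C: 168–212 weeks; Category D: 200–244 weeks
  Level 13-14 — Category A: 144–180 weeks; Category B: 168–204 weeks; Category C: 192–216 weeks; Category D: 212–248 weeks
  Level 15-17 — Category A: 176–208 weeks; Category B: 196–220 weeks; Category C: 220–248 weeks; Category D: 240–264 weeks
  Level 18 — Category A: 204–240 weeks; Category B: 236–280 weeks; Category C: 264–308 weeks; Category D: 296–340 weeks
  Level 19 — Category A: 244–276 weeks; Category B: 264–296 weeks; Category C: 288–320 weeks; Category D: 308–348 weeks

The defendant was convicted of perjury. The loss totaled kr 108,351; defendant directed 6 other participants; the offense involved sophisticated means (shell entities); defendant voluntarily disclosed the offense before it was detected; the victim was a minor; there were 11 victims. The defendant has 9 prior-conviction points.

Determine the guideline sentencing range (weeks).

288-320 weeks

Base offense level for perjury: 12.
R1 applies (level before this adjustment is 12 < 17, so +2): 12 + 2 = 14.
R2 applies: 14 + 2 = 16.
R3 applies: 16 + 3 = 19.
R4 does not apply.
R5 applies: 19 − 1 = 18.
R6 applies: 18 + 3 = 21.
R7 applies: 21 + 2 = 23.
Level 23 exceeds the maximum of 19; capped at 19.
Final offense level: 19.
Criminal history: 9 prior points → Category C (8-11).
Level 19 falls in the 19 band.
Grid: Level 19 × Category C = 288-320 weeks.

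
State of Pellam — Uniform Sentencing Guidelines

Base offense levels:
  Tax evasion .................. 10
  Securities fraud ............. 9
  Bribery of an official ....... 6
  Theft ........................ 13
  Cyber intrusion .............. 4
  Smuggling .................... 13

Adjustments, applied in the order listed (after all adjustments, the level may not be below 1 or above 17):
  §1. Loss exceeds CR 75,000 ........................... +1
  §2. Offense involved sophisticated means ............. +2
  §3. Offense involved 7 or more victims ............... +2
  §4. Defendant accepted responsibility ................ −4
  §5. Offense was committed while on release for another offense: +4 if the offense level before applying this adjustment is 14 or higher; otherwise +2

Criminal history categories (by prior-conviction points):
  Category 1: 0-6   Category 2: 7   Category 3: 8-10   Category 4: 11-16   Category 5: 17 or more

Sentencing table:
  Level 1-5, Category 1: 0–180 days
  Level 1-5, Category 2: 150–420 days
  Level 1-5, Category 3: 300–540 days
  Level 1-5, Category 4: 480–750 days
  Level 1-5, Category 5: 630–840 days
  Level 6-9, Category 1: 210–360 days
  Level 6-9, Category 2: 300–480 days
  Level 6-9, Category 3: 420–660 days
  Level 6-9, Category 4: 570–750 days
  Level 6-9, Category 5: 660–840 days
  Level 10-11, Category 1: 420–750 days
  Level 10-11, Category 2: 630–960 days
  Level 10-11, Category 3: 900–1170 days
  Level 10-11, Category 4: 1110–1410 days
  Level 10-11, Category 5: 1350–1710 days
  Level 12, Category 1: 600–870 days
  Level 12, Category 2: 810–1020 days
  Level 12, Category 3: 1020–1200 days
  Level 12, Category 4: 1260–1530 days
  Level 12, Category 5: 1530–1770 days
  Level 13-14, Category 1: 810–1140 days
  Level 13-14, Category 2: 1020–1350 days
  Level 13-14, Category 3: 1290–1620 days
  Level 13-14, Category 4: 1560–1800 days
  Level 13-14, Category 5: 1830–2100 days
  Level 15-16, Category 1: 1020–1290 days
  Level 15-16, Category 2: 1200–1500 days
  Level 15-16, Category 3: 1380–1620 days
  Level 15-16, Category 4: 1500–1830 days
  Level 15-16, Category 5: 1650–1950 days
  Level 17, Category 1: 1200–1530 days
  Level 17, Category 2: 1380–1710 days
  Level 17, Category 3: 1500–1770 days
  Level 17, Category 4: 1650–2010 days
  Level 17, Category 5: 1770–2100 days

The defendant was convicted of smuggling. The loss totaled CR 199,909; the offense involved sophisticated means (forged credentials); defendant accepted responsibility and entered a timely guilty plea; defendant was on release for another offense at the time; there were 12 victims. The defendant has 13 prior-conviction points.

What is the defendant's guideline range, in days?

1650-2010 days

Base offense level for smuggling: 13.
§1 applies: 13 + 1 = 14.
§2 applies: 14 + 2 = 16.
§3 applies: 16 + 2 = 18.
§4 applies: 18 − 4 = 14.
§5 applies (level before this adjustment is 14 ≥ 14, so +4): 14 + 4 = 18.
Level 18 exceeds the maximum of 17; capped at 17.
Final offense level: 17.
Criminal history: 13 prior points → Category 4 (11-16).
Level 17 falls in the 17 band.
Grid: Level 17 × Category 4 = 1650-2010 days.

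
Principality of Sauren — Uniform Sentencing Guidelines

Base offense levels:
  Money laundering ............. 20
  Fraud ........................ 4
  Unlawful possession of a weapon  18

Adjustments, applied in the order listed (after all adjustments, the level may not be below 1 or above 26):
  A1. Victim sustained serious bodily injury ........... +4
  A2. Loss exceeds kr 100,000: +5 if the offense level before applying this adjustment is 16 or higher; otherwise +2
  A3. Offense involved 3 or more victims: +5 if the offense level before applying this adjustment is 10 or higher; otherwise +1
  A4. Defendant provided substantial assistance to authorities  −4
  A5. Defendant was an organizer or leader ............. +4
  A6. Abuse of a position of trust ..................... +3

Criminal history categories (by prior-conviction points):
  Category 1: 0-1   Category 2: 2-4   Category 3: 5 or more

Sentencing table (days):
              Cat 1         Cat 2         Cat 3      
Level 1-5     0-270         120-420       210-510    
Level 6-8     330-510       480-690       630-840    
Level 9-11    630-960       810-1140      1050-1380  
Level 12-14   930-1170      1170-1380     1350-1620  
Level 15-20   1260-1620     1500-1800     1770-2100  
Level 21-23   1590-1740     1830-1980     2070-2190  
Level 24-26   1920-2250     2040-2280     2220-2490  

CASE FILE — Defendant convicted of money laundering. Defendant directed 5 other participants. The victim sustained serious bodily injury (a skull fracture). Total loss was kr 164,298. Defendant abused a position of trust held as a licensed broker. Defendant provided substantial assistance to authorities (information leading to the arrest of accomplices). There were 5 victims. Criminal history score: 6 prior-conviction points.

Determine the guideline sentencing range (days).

Base offense level for money laundering: 20.
A1 applies: 20 + 4 = 24.
A2 applies (level before this adjustment is 24 ≥ 16, so +5): 24 + 5 = 29.
A3 applies (level before this adjustment is 29 ≥ 10, so +5): 29 + 5 = 34.
A4 applies: 34 − 4 = 30.
A5 applies: 30 + 4 = 34.
A6 applies: 34 + 3 = 37.
Level 37 exceeds the maximum of 26; capped at 26.
Final offense level: 26.
Criminal history: 6 prior points → Category 3 (5+).
Level 26 falls in the 24-26 band.
Grid: Level 24-26 × Category 3 = 2220-2490 days.

2220-2490 days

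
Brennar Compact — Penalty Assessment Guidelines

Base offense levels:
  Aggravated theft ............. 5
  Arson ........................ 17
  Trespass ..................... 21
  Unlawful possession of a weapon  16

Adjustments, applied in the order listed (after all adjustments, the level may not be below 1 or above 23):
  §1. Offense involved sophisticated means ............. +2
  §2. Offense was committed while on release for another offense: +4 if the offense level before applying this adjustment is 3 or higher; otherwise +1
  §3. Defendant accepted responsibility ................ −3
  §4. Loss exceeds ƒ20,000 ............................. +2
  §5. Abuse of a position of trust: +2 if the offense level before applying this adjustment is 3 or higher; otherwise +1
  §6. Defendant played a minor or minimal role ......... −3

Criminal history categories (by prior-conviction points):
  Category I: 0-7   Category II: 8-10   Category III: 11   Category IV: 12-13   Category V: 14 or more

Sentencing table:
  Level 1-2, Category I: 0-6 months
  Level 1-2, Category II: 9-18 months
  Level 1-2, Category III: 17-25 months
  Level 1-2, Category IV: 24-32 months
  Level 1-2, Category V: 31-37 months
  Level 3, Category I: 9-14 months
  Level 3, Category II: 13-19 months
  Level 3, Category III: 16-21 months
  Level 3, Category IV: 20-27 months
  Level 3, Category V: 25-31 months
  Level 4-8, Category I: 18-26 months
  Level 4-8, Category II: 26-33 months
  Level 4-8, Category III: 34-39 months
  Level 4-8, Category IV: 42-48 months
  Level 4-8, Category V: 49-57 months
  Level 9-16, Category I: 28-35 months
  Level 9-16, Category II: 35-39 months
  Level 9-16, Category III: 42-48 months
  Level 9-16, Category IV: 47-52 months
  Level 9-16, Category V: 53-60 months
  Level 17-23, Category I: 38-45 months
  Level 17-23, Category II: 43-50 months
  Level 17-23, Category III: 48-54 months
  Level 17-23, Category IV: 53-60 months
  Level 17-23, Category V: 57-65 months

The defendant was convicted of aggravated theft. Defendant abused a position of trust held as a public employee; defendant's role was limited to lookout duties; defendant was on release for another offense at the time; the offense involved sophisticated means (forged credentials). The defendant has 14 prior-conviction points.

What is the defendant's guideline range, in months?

53-60 months

Base offense level for aggravated theft: 5.
§1 applies: 5 + 2 = 7.
§2 applies (level before this adjustment is 7 ≥ 3, so +4): 7 + 4 = 11.
§3 does not apply.
§5 applies (level before this adjustment is 11 ≥ 3, so +2): 11 + 2 = 13.
§6 applies: 13 − 3 = 10.
Final offense level: 10.
Criminal history: 14 prior points → Category V (14+).
Level 10 falls in the 9-16 band.
Grid: Level 9-16 × Category V = 53-60 months.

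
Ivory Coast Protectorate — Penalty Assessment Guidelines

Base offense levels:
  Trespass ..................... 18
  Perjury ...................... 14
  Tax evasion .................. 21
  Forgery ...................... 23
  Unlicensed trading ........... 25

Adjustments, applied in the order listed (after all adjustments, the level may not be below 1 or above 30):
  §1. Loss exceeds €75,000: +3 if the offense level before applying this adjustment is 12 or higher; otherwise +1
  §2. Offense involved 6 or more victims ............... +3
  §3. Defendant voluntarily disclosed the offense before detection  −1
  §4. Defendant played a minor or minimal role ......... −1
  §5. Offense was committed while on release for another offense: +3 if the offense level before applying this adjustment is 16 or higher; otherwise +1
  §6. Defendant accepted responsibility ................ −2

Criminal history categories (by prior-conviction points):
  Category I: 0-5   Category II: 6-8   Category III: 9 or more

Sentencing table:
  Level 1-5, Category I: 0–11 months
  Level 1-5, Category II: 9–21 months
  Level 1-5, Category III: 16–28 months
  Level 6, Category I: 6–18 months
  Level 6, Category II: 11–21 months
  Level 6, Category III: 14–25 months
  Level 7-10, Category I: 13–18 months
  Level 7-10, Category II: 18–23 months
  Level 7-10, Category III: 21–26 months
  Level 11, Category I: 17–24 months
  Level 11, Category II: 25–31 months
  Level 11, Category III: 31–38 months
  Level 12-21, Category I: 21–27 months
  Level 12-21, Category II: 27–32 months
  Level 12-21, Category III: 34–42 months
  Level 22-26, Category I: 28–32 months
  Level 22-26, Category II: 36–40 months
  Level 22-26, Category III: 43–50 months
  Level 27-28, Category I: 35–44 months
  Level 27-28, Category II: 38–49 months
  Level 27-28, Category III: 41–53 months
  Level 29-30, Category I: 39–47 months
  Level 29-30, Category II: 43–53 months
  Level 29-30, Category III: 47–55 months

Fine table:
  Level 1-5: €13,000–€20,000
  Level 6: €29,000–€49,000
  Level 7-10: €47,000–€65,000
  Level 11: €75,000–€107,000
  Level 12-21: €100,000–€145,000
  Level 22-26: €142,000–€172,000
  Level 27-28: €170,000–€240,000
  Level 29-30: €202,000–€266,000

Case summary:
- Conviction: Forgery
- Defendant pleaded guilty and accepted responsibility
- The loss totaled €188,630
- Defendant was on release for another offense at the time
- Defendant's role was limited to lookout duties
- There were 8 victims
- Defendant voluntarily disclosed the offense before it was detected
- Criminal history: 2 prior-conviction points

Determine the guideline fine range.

€170,000–€240,000

Base offense level for forgery: 23.
§1 applies (level before this adjustment is 23 ≥ 12, so +3): 23 + 3 = 26.
§2 applies: 26 + 3 = 29.
§3 applies: 29 − 1 = 28.
§4 applies: 28 − 1 = 27.
§5 applies (level before this adjustment is 27 ≥ 16, so +3): 27 + 3 = 30.
§6 applies: 30 − 2 = 28.
Final offense level: 28.
Level 28 falls in the 27-28 band.
Fine table: Level 27-28 → €170,000–€240,000.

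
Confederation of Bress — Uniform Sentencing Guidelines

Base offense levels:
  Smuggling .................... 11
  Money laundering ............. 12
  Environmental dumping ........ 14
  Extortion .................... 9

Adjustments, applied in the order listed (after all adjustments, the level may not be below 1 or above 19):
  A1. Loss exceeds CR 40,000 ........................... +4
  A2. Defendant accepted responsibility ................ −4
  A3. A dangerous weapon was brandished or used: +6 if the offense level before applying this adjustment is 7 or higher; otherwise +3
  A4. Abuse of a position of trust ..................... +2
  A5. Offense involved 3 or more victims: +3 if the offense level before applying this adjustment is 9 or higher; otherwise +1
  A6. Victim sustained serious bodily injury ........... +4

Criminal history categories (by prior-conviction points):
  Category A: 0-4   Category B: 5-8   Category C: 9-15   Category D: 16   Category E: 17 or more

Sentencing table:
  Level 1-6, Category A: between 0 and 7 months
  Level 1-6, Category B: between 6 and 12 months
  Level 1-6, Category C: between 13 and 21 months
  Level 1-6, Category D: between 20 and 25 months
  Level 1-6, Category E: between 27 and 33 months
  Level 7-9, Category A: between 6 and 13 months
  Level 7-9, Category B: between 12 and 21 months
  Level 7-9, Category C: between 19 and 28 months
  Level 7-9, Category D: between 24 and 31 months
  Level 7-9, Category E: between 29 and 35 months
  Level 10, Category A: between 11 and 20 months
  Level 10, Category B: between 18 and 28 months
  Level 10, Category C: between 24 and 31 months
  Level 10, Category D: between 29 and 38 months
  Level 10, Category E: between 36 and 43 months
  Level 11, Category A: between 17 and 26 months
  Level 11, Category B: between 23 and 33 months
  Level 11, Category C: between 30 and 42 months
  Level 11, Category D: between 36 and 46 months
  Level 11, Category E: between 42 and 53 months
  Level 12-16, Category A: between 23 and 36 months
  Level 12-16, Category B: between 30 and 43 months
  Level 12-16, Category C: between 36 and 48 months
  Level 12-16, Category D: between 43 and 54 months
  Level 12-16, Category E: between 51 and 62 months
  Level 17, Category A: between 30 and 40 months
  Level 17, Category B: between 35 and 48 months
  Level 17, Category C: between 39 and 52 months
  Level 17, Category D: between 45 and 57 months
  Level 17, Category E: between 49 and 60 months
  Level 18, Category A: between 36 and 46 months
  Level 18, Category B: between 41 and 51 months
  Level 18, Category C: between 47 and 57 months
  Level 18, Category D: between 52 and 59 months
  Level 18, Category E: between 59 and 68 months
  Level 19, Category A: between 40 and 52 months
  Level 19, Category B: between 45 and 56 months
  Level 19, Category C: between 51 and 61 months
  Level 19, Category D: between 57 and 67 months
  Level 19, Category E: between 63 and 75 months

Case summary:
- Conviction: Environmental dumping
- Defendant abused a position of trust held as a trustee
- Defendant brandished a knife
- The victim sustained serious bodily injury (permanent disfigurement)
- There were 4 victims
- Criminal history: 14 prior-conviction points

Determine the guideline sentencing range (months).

51-61 months

Base offense level for environmental dumping: 14.
A3 applies (level before this adjustment is 14 ≥ 7, so +6): 14 + 6 = 20.
A4 applies: 20 + 2 = 22.
A5 applies (level before this adjustment is 22 ≥ 9, so +3): 22 + 3 = 25.
A6 applies: 25 + 4 = 29.
Level 29 exceeds the maximum of 19; capped at 19.
Final offense level: 19.
Criminal history: 14 prior points → Category C (9-15).
Level 19 falls in the 19 band.
Grid: Level 19 × Category C = 51-61 months.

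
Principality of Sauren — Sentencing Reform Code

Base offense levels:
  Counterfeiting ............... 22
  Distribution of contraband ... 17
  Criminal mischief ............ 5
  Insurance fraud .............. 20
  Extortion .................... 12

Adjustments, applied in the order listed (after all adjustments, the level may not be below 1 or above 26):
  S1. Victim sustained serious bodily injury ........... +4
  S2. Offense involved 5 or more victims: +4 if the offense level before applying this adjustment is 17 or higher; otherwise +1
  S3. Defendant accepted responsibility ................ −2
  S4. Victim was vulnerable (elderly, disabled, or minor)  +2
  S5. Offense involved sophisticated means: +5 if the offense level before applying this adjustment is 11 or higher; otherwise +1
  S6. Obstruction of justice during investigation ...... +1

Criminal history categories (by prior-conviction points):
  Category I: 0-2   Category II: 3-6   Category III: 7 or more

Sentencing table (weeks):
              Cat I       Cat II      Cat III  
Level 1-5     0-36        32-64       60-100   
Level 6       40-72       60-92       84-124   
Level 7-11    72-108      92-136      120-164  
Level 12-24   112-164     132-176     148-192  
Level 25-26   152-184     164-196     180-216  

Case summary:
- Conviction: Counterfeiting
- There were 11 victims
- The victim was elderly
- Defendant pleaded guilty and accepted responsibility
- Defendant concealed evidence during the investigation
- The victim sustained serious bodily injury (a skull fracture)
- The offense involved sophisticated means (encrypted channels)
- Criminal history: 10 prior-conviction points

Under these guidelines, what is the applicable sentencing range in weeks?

180-216 weeks

Base offense level for counterfeiting: 22.
S1 applies: 22 + 4 = 26.
S2 applies (level before this adjustment is 26 ≥ 17, so +4): 26 + 4 = 30.
S3 applies: 30 − 2 = 28.
S4 applies: 28 + 2 = 30.
S5 applies (level before this adjustment is 30 ≥ 11, so +5): 30 + 5 = 35.
S6 applies: 35 + 1 = 36.
Level 36 exceeds the maximum of 26; capped at 26.
Final offense level: 26.
Criminal history: 10 prior points → Category III (7+).
Level 26 falls in the 25-26 band.
Grid: Level 25-26 × Category III = 180-216 weeks.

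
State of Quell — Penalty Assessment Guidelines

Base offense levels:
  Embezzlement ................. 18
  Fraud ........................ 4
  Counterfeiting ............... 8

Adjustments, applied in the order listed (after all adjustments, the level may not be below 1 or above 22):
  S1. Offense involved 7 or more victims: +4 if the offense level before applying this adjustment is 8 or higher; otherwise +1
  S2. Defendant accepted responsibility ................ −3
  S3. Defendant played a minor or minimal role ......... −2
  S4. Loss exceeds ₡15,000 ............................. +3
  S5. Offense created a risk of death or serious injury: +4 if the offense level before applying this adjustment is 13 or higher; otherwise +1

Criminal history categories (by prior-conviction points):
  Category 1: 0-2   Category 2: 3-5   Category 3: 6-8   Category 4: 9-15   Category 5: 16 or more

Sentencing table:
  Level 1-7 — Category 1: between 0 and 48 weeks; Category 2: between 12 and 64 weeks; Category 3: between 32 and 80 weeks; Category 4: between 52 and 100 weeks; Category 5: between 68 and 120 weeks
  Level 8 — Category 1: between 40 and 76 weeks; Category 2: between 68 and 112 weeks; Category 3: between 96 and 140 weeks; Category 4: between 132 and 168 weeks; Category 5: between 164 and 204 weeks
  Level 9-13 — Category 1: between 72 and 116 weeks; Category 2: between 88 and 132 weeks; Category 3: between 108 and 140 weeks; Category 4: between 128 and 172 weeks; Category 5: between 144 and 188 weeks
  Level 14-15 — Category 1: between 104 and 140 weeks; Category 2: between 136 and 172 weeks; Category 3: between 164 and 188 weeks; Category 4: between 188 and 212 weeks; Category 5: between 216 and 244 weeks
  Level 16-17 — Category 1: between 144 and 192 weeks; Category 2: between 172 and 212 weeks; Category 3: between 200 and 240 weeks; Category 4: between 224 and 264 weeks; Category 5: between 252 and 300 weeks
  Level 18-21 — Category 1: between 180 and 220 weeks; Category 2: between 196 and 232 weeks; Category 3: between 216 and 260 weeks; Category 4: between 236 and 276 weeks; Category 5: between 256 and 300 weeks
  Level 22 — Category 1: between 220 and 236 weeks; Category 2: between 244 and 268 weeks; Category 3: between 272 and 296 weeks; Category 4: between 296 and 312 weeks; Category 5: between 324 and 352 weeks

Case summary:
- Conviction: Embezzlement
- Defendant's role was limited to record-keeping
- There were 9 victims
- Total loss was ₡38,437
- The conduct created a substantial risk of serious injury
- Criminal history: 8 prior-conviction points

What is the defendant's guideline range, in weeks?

272-296 weeks

Base offense level for embezzlement: 18.
S1 applies (level before this adjustment is 18 ≥ 8, so +4): 18 + 4 = 22.
S2 does not apply.
S3 applies: 22 − 2 = 20.
S4 applies: 20 + 3 = 23.
S5 applies (level before this adjustment is 23 ≥ 13, so +4): 23 + 4 = 27.
Level 27 exceeds the maximum of 22; capped at 22.
Final offense level: 22.
Criminal history: 8 prior points → Category 3 (6-8).
Level 22 falls in the 22 band.
Grid: Level 22 × Category 3 = 272-296 weeks.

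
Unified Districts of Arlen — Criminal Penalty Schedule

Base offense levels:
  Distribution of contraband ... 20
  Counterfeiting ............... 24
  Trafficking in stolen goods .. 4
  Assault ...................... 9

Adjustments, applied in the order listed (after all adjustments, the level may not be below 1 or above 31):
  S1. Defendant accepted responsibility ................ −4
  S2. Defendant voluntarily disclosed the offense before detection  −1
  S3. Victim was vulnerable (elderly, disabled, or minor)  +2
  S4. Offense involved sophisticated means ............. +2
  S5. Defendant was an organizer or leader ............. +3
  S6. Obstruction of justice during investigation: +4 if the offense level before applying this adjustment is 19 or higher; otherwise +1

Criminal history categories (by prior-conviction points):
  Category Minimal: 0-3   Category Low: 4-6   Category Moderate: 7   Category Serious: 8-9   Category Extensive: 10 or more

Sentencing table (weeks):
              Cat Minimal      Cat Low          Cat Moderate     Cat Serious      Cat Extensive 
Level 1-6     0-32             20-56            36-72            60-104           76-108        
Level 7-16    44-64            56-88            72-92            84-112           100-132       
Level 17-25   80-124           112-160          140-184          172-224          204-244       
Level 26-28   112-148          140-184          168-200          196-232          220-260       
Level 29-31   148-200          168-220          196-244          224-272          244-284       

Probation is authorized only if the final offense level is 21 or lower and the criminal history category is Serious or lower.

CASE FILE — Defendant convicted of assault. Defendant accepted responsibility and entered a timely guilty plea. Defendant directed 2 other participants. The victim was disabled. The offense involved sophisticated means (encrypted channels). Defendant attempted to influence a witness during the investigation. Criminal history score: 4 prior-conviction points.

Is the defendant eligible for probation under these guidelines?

Yes

Base offense level for assault: 9.
S1 applies: 9 − 4 = 5.
S2 does not apply.
S3 applies: 5 + 2 = 7.
S4 applies: 7 + 2 = 9.
S5 applies: 9 + 3 = 12.
S6 applies (level before this adjustment is 12 < 19, so +1): 12 + 1 = 13.
Final offense level: 13.
Criminal history: 4 prior points → Category Low (4-6).
Level 13 falls in the 7-16 band.
Grid: Level 7-16 × Category Low = 56-88 weeks.
Probation check: level 13 ≤ 21 and category Low ≤ Serious → eligible.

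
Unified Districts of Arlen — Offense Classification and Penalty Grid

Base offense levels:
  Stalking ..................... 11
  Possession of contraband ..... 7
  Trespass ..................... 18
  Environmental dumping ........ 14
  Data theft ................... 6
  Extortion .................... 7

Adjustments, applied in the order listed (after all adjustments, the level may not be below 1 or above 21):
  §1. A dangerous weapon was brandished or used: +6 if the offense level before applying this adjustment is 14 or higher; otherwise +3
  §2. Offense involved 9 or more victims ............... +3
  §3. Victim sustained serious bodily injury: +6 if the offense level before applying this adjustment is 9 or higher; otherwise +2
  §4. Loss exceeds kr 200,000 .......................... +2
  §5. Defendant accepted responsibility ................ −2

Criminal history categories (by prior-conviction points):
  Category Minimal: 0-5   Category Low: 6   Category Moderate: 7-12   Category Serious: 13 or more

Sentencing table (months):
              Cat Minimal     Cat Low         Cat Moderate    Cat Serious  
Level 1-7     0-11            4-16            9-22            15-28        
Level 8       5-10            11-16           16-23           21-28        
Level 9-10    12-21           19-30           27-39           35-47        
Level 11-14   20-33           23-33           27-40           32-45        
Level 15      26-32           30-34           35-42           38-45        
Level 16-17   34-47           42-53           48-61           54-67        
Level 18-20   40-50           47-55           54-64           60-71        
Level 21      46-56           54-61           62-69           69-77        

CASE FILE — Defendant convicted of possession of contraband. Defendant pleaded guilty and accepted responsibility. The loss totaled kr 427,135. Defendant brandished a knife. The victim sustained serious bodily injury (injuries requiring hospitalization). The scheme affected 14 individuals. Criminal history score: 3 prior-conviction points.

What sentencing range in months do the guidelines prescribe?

40-50 months

Base offense level for possession of contraband: 7.
§1 applies (level before this adjustment is 7 < 14, so +3): 7 + 3 = 10.
§2 applies: 10 + 3 = 13.
§3 applies (level before this adjustment is 13 ≥ 9, so +6): 13 + 6 = 19.
§4 applies: 19 + 2 = 21.
§5 applies: 21 − 2 = 19.
Final offense level: 19.
Criminal history: 3 prior points → Category Minimal (0-5).
Level 19 falls in the 18-20 band.
Grid: Level 18-20 × Category Minimal = 40-50 months.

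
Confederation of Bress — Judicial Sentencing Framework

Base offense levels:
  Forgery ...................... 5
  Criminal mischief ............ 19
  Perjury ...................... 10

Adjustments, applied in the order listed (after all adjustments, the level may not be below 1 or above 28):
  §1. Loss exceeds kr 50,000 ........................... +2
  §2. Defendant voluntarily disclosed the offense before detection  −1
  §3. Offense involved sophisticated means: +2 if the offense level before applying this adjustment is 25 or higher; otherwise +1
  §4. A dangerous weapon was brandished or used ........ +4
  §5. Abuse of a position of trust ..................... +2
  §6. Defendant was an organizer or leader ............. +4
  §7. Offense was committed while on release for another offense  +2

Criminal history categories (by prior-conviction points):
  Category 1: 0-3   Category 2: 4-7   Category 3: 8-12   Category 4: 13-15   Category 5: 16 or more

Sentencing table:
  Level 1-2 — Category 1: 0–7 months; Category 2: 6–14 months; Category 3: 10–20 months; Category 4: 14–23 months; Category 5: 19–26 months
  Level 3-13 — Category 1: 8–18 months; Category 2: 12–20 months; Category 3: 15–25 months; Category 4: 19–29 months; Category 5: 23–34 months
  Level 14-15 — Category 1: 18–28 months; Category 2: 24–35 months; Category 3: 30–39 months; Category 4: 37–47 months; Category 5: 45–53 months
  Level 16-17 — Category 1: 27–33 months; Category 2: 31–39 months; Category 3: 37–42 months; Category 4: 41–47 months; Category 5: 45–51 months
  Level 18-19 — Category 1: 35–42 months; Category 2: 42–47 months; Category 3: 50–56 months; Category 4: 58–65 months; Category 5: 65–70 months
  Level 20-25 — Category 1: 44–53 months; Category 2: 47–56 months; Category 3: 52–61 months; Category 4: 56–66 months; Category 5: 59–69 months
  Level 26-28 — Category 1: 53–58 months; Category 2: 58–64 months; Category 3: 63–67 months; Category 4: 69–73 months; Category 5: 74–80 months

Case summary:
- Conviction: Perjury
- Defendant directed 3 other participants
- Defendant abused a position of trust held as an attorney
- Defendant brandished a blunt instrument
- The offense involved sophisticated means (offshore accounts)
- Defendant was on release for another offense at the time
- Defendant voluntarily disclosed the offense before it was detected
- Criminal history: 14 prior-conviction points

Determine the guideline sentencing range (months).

56-66 months

Base offense level for perjury: 10.
§2 applies: 10 − 1 = 9.
§3 applies (level before this adjustment is 9 < 25, so +1): 9 + 1 = 10.
§4 applies: 10 + 4 = 14.
§5 applies: 14 + 2 = 16.
§6 applies: 16 + 4 = 20.
§7 applies: 20 + 2 = 22.
Final offense level: 22.
Criminal history: 14 prior points → Category 4 (13-15).
Level 22 falls in the 20-25 band.
Grid: Level 20-25 × Category 4 = 56-66 months.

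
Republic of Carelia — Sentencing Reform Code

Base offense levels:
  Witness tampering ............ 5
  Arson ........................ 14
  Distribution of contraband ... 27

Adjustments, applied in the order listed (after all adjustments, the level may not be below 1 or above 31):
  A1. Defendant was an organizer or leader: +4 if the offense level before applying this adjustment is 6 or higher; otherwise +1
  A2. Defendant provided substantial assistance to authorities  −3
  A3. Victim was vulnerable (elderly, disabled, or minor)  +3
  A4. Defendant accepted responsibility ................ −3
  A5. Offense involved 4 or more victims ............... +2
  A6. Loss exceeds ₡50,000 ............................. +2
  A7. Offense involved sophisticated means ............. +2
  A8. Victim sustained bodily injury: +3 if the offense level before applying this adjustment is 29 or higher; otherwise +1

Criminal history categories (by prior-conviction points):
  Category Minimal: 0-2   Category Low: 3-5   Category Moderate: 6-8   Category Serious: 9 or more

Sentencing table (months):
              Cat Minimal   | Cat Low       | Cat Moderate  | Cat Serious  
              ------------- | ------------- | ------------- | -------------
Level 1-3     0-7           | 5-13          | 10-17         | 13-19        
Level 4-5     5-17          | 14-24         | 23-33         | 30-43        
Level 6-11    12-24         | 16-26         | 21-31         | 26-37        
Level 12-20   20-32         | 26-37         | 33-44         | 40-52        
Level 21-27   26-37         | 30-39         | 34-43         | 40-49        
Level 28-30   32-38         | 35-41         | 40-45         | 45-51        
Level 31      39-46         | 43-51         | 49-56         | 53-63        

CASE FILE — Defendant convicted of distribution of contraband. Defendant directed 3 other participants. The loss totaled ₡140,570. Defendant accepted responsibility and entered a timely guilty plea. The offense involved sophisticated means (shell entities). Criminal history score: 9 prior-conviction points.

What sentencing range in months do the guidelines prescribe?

Base offense level for distribution of contraband: 27.
A1 applies (level before this adjustment is 27 ≥ 6, so +4): 27 + 4 = 31.
A3 does not apply.
A4 applies: 31 − 3 = 28.
A5 does not apply.
A6 applies: 28 + 2 = 30.
A7 applies: 30 + 2 = 32.
A8 does not apply.
Level 32 exceeds the maximum of 31; capped at 31.
Final offense level: 31.
Criminal history: 9 prior points → Category Serious (9+).
Level 31 falls in the 31 band.
Grid: Level 31 × Category Serious = 53-63 months.

53-63 months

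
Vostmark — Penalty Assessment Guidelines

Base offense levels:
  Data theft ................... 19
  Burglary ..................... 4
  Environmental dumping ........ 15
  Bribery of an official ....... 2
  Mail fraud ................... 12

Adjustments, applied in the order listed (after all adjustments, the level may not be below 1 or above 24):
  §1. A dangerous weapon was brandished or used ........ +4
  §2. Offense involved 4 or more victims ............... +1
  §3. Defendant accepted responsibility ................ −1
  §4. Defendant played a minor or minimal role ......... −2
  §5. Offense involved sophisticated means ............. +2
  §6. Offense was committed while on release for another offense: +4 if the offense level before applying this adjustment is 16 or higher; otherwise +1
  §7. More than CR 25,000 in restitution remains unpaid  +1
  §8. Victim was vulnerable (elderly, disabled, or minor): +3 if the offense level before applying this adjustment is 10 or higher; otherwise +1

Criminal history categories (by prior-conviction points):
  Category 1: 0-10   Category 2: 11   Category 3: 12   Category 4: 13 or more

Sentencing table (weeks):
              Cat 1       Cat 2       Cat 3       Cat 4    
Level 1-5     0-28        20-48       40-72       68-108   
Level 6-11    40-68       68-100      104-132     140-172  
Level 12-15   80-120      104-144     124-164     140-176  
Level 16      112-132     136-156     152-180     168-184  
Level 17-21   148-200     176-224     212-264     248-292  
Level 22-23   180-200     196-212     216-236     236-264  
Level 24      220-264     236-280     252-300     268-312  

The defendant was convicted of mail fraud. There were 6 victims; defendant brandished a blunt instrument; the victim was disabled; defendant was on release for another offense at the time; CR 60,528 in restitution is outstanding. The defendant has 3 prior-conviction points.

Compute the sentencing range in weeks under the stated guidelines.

Base offense level for mail fraud: 12.
§1 applies: 12 + 4 = 16.
§2 applies: 16 + 1 = 17.
§3 does not apply.
§4 does not apply.
§5 does not apply.
§6 applies (level before this adjustment is 17 ≥ 16, so +4): 17 + 4 = 21.
§7 applies: 21 + 1 = 22.
§8 applies (level before this adjustment is 22 ≥ 10, so +3): 22 + 3 = 25.
Level 25 exceeds the maximum of 24; capped at 24.
Final offense level: 24.
Criminal history: 3 prior points → Category 1 (0-10).
Level 24 falls in the 24 band.
Grid: Level 24 × Category 1 = 220-264 weeks.

220-264 weeks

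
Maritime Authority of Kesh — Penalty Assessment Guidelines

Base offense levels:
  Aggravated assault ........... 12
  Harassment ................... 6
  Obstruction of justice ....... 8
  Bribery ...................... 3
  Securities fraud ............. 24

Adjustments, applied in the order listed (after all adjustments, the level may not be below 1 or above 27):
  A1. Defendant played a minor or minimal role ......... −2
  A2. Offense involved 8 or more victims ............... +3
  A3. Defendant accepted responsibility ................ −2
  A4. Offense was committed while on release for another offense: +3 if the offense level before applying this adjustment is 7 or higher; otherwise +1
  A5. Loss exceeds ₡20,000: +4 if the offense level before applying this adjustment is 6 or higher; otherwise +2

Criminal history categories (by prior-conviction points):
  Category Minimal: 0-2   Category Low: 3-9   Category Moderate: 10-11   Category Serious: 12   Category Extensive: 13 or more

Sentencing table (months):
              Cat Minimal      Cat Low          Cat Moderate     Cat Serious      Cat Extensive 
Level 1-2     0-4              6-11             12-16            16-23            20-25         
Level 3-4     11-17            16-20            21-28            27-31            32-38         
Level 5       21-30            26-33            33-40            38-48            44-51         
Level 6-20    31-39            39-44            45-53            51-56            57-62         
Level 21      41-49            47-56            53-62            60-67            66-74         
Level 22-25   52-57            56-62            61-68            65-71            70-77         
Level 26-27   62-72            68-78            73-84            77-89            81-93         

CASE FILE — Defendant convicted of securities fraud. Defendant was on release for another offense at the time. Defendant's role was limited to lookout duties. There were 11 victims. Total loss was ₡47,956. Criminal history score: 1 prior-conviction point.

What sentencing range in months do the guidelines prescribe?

62-72 months

Base offense level for securities fraud: 24.
A1 applies: 24 − 2 = 22.
A2 applies: 22 + 3 = 25.
A3 does not apply.
A4 applies (level before this adjustment is 25 ≥ 7, so +3): 25 + 3 = 28.
A5 applies (level before this adjustment is 28 ≥ 6, so +4): 28 + 4 = 32.
Level 32 exceeds the maximum of 27; capped at 27.
Final offense level: 27.
Criminal history: 1 prior point → Category Minimal (0-2).
Level 27 falls in the 26-27 band.
Grid: Level 26-27 × Category Minimal = 62-72 months.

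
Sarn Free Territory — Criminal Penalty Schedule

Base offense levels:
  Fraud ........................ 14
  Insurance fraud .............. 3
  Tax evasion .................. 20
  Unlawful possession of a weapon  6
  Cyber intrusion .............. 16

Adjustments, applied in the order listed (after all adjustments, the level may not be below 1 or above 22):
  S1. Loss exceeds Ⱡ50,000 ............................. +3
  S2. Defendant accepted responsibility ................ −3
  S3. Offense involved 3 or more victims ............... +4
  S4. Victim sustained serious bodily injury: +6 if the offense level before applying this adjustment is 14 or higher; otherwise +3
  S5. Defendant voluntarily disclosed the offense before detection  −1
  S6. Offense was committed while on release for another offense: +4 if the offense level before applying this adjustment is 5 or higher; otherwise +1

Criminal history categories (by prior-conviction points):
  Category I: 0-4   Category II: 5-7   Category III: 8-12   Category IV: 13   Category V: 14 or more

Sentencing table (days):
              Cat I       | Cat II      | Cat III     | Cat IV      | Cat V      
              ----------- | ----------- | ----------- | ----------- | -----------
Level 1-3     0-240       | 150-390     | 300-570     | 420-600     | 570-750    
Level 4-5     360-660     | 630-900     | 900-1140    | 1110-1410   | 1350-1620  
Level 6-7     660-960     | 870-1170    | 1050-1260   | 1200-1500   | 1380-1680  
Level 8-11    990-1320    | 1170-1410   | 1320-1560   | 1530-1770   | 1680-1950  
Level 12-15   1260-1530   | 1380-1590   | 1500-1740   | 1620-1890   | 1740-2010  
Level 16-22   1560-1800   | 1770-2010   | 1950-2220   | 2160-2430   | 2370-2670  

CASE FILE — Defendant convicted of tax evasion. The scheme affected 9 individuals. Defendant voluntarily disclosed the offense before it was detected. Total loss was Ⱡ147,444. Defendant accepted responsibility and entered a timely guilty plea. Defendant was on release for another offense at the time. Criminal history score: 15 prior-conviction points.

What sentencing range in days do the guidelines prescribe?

Base offense level for tax evasion: 20.
S1 applies: 20 + 3 = 23.
S2 applies: 23 − 3 = 20.
S3 applies: 20 + 4 = 24.
S4 does not apply.
S5 applies: 24 − 1 = 23.
S6 applies (level before this adjustment is 23 ≥ 5, so +4): 23 + 4 = 27.
Level 27 exceeds the maximum of 22; capped at 22.
Final offense level: 22.
Criminal history: 15 prior points → Category V (14+).
Level 22 falls in the 16-22 band.
Grid: Level 16-22 × Category V = 2370-2670 days.

2370-2670 days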